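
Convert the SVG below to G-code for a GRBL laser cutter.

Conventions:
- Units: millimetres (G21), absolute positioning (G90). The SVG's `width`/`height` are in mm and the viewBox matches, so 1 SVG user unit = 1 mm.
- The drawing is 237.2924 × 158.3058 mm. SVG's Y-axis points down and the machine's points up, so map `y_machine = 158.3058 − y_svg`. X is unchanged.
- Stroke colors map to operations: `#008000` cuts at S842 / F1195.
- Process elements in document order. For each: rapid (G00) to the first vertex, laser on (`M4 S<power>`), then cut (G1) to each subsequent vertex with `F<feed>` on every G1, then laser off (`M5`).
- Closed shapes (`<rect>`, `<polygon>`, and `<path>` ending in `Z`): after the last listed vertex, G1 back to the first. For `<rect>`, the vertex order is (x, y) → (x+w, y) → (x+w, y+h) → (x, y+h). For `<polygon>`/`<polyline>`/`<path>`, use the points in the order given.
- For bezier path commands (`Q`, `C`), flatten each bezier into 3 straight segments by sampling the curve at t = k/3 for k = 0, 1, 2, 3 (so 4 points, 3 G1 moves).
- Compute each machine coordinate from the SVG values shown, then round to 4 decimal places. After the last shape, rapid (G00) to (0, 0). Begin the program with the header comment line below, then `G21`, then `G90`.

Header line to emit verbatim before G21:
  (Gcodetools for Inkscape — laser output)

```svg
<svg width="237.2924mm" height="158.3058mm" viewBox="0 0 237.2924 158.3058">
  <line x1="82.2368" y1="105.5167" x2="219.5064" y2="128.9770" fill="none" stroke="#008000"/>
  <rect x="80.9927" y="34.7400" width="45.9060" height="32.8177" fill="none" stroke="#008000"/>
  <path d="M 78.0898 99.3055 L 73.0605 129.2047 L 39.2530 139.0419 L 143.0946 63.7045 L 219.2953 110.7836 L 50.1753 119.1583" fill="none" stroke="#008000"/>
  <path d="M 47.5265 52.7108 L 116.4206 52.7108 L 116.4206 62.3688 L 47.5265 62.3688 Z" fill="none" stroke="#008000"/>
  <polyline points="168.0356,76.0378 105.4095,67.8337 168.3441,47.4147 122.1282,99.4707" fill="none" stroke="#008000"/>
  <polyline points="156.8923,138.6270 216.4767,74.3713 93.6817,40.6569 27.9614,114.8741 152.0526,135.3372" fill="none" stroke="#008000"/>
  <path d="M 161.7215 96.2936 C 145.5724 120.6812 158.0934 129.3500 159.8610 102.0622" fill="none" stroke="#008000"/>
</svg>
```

(Gcodetools for Inkscape — laser output)
G21
G90
G00 X82.2368 Y52.7891
M4 S842
G1 X219.5064 Y29.3288 F1195
M5
G00 X80.9927 Y123.5658
M4 S842
G1 X126.8987 Y123.5658 F1195
G1 X126.8987 Y90.7481 F1195
G1 X80.9927 Y90.7481 F1195
G1 X80.9927 Y123.5658 F1195
M5
G00 X78.0898 Y59.0003
M4 S842
G1 X73.0605 Y29.1011 F1195
G1 X39.2530 Y19.2639 F1195
G1 X143.0946 Y94.6013 F1195
G1 X219.2953 Y47.5222 F1195
G1 X50.1753 Y39.1475 F1195
M5
G00 X47.5265 Y105.5950
M4 S842
G1 X116.4206 Y105.5950 F1195
G1 X116.4206 Y95.9370 F1195
G1 X47.5265 Y95.9370 F1195
G1 X47.5265 Y105.5950 F1195
M5
G00 X168.0356 Y82.2680
M4 S842
G1 X105.4095 Y90.4721 F1195
G1 X168.3441 Y110.8911 F1195
G1 X122.1282 Y58.8351 F1195
M5
G00 X156.8923 Y19.6788
M4 S842
G1 X216.4767 Y83.9345 F1195
G1 X93.6817 Y117.6489 F1195
G1 X27.9614 Y43.4317 F1195
G1 X152.0526 Y22.9686 F1195
M5
G00 X161.7215 Y62.0122
M4 S842
G1 X153.6690 Y43.6137 F1195
G1 X155.9691 Y40.1918 F1195
G1 X159.8610 Y56.2436 F1195
M5
G00 X0.0000 Y0.0000

1 u = 1 mm; y_m = 158.3058 − y.

[1] `<line>` line segment, #008000→cut S842 F1195: (82.2368,52.7891) → (219.5064,29.3288)

[2] `<rect>` rectangle, #008000→cut S842 F1195: (80.9927,123.5658) → (126.8987,123.5658) → (126.8987,90.7481) → (80.9927,90.7481) → (80.9927,123.5658) (closed)

[3] `<path>` open polyline, #008000→cut S842 F1195: (78.0898,59.0003) → (73.0605,29.1011) → (39.2530,19.2639) → (143.0946,94.6013) → (219.2953,47.5222) → (50.1753,39.1475)

[4] `<path>` rectangle, #008000→cut S842 F1195: (47.5265,105.5950) → (116.4206,105.5950) → (116.4206,95.9370) → (47.5265,95.9370) → (47.5265,105.5950) (closed)

[5] `<polyline>` open polyline, #008000→cut S842 F1195: (168.0356,82.2680) → (105.4095,90.4721) → (168.3441,110.8911) → (122.1282,58.8351)

[6] `<polyline>` open polyline, #008000→cut S842 F1195: (156.8923,19.6788) → (216.4767,83.9345) → (93.6817,117.6489) → (27.9614,43.4317) → (152.0526,22.9686)

[7] `<path>` cubic bezier, #008000→cut S842 F1195: (161.7215,62.0122) → (153.6690,43.6137) → (155.9691,40.1918) → (159.8610,56.2436)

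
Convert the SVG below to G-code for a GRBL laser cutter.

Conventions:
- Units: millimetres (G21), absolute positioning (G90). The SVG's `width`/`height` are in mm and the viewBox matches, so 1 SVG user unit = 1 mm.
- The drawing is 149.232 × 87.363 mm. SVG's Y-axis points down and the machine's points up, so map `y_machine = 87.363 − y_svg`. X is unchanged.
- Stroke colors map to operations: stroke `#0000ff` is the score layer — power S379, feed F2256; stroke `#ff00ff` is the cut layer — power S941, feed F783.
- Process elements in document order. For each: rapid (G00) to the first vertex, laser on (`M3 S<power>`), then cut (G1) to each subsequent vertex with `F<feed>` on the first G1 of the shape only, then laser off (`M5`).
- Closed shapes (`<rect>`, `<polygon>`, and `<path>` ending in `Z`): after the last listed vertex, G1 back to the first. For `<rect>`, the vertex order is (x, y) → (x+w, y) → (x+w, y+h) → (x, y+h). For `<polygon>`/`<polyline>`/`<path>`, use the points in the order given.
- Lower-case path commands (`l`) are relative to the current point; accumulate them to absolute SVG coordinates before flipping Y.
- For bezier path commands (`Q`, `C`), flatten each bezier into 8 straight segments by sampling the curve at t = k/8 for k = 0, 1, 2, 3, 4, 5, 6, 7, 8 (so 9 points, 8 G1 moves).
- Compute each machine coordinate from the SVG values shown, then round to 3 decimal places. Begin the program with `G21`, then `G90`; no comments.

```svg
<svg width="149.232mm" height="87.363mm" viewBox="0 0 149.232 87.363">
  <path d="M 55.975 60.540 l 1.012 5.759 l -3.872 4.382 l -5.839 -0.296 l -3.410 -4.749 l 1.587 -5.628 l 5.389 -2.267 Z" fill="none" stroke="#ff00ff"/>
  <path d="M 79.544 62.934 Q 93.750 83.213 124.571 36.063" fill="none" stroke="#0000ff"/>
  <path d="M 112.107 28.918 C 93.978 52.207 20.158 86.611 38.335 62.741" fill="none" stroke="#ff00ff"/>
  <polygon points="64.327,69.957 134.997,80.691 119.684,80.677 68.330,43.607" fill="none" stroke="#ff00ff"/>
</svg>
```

G21
G90
G00 X55.975 Y26.823
M3 S941
G1 X56.987 Y21.064 F783
G1 X53.115 Y16.682
G1 X47.276 Y16.978
G1 X43.866 Y21.727
G1 X45.453 Y27.355
G1 X50.842 Y29.622
G1 X55.975 Y26.823
M5
G00 X79.544 Y24.429
M3 S379
G1 X83.355 Y20.413 F2256
G1 X87.685 Y18.504
G1 X92.535 Y18.702
G1 X97.904 Y21.007
G1 X103.792 Y25.420
G1 X110.199 Y31.939
G1 X117.125 Y40.566
G1 X124.571 Y51.300
M5
G00 X112.107 Y58.445
M3 S941
G1 X102.987 Y49.326 F783
G1 X90.376 Y39.978
G1 X76.005 Y31.215
G1 X61.606 Y23.849
G1 X48.909 Y18.693
G1 X39.644 Y16.562
G1 X35.543 Y18.267
G1 X38.335 Y24.622
M5
G00 X64.327 Y17.406
M3 S941
G1 X134.997 Y6.672 F783
G1 X119.684 Y6.686
G1 X68.330 Y43.756
G1 X64.327 Y17.406
M5

1 u = 1 mm; y_m = 87.363 − y.

[1] `<path>` regular polygon, #ff00ff→cut S941 F783: (55.975,26.823) → (56.987,21.064) → (53.115,16.682) → (47.276,16.978) → (43.866,21.727) → (45.453,27.355) → (50.842,29.622) → (55.975,26.823) (closed)

[2] `<path>` quadratic bezier, #0000ff→score S379 F2256: (79.544,24.429) → (83.355,20.413) → (87.685,18.504) → (92.535,18.702) → (97.904,21.007) → (103.792,25.420) → (110.199,31.939) → (117.125,40.566) → (124.571,51.300)

[3] `<path>` cubic bezier, #ff00ff→cut S941 F783: (112.107,58.445) → (102.987,49.326) → (90.376,39.978) → (76.005,31.215) → (61.606,23.849) → (48.909,18.693) → (39.644,16.562) → (35.543,18.267) → (38.335,24.622)

[4] `<polygon>` closed polygon, #ff00ff→cut S941 F783: (64.327,17.406) → (134.997,6.672) → (119.684,6.686) → (68.330,43.756) → (64.327,17.406) (closed)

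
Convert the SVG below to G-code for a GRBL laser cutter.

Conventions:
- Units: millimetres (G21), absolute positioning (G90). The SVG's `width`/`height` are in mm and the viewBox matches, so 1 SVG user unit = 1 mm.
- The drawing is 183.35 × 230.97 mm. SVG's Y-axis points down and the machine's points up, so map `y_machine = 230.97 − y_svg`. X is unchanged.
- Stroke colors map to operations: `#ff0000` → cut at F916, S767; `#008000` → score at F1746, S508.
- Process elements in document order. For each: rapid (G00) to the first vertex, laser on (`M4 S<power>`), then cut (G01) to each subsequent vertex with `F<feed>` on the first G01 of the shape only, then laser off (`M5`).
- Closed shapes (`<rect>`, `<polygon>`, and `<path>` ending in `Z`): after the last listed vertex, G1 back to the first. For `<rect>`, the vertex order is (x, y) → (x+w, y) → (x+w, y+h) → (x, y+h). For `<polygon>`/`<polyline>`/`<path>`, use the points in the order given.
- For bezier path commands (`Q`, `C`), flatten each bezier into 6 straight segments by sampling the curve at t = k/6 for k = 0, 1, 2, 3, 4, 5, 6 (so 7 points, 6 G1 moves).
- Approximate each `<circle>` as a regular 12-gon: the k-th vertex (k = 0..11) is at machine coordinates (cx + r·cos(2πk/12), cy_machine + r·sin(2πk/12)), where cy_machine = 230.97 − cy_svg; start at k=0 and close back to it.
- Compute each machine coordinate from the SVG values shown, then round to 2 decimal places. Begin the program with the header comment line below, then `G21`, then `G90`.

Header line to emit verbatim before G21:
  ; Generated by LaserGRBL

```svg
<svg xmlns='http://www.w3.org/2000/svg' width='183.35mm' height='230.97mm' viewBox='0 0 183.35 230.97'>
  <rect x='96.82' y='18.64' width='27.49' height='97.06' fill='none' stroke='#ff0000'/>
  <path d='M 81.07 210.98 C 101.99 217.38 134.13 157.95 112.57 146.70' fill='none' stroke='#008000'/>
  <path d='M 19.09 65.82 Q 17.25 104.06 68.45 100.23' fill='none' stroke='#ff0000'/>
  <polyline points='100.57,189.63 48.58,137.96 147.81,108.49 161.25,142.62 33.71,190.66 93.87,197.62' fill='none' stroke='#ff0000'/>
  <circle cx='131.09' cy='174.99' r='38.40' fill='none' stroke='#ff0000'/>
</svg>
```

; Generated by LaserGRBL
G21
G90
G00 X96.82 Y212.33
M4 S767
G01 X124.31 Y212.33 F916
G01 X124.31 Y115.27
G01 X96.82 Y115.27
G01 X96.82 Y212.33
M5
G00 X81.07 Y19.99
M4 S508
G01 X92.16 Y21.75 F1746
G01 X103.33 Y31.31
G01 X112.75 Y45.51
G01 X118.63 Y61.18
G01 X119.18 Y75.16
G01 X112.57 Y84.27
M5
G00 X19.09 Y165.15
M4 S767
G01 X19.95 Y153.57 F916
G01 X23.76 Y144.33
G01 X30.51 Y137.43
G01 X40.21 Y132.86
G01 X52.86 Y130.63
G01 X68.45 Y130.74
M5
G00 X100.57 Y41.34
M4 S767
G01 X48.58 Y93.01 F916
G01 X147.81 Y122.48
G01 X161.25 Y88.35
G01 X33.71 Y40.31
G01 X93.87 Y33.35
M5
G00 X169.49 Y55.98
M4 S767
G01 X164.35 Y75.18 F916
G01 X150.29 Y89.24
G01 X131.09 Y94.38
G01 X111.89 Y89.24
G01 X97.83 Y75.18
G01 X92.69 Y55.98
G01 X97.83 Y36.78
G01 X111.89 Y22.72
G01 X131.09 Y17.58
G01 X150.29 Y22.72
G01 X164.35 Y36.78
G01 X169.49 Y55.98
M5

viewBox `0 0 183.35 230.97` with mm width/height → 1 unit = 1 mm. Flip: y_m = 230.97 − y_svg.

**Shape 1** — `<rect>` rectangle, stroke `#ff0000` → cut (S767, F916). Machine vertices: (96.82,212.33) → (124.31,212.33) → (124.31,115.27) → (96.82,115.27) → (96.82,212.33). Closed: final G1 returns to the first vertex.

**Shape 2** — `<path>` cubic bezier, stroke `#008000` → score (S508, F1746). Control points (SVG): P0=(81.07,210.98), P1=(101.99,217.38), P2=(134.13,157.95), P3=(112.57,146.70); sampled at t=k/6. Machine vertices: (81.07,19.99) → (92.16,21.75) → (103.33,31.31) → (112.75,45.51) → (118.63,61.18) → (119.18,75.16) → (112.57,84.27). Open path.

**Shape 3** — `<path>` quadratic bezier, stroke `#ff0000` → cut (S767, F916). Control points (SVG): P0=(19.09,65.82), P1=(17.25,104.06), P2=(68.45,100.23); sampled at t=k/6. Machine vertices: (19.09,165.15) → (19.95,153.57) → (23.76,144.33) → (30.51,137.43) → (40.21,132.86) → (52.86,130.63) → (68.45,130.74). Open path.

**Shape 4** — `<polyline>` open polyline, stroke `#ff0000` → cut (S767, F916). Machine vertices: (100.57,41.34) → (48.58,93.01) → (147.81,122.48) → (161.25,88.35) → (33.71,40.31) → (93.87,33.35). Open path.

**Shape 5** — `<circle>` circle, stroke `#ff0000` → cut (S767, F916). Machine vertices: (169.49,55.98) → (164.35,75.18) → (150.29,89.24) → (131.09,94.38) → (111.89,89.24) → (97.83,75.18) → (92.69,55.98) → (97.83,36.78) → (111.89,22.72) → (131.09,17.58) → (150.29,22.72) → (164.35,36.78) → (169.49,55.98). Closed: final G1 returns to the first vertex.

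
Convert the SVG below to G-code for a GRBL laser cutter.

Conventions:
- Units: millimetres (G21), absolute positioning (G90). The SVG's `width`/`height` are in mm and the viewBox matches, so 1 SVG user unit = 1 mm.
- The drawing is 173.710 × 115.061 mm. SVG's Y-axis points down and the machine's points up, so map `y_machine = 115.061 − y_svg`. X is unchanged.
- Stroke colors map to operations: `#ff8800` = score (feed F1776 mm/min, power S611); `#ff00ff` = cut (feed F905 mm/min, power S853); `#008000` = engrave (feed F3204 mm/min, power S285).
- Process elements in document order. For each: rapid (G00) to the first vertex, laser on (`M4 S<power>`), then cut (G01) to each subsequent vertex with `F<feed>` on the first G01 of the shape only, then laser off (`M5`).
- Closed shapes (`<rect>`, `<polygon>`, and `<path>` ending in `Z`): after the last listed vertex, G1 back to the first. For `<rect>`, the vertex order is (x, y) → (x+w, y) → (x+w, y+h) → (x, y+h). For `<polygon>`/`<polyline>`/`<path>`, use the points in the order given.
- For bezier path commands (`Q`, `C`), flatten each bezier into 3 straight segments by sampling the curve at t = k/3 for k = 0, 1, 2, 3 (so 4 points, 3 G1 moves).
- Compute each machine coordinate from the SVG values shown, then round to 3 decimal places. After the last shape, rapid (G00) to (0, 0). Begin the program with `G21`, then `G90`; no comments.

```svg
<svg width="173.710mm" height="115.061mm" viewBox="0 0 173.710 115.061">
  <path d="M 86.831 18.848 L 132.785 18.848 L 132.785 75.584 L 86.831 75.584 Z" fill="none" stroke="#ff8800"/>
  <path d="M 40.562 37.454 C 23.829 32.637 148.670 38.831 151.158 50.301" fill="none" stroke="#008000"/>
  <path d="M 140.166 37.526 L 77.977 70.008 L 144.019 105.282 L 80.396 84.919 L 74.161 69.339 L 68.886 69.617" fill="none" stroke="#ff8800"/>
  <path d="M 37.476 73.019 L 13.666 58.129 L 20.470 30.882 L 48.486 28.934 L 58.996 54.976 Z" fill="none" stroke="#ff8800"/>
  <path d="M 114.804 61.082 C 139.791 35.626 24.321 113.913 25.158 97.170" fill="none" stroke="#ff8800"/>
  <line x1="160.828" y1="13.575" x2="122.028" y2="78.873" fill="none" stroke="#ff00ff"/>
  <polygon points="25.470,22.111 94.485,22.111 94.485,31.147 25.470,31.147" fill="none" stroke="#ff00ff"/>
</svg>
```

1 u = 1 mm; y_m = 115.061 − y.

[1] `<path>` rectangle, #ff8800→score S611 F1776: (86.831,96.213) → (132.785,96.213) → (132.785,39.477) → (86.831,39.477) → (86.831,96.213) (closed)

[2] `<path>` cubic bezier, #008000→engrave S285 F3204: (40.562,77.607) → (61.245,78.966) → (117.661,74.259) → (151.158,64.760)

[3] `<path>` open polyline, #ff8800→score S611 F1776: (140.166,77.535) → (77.977,45.053) → (144.019,9.779) → (80.396,30.142) → (74.161,45.722) → (68.886,45.444)

[4] `<path>` regular polygon, #ff8800→score S611 F1776: (37.476,42.042) → (13.666,56.932) → (20.470,84.179) → (48.486,86.127) → (58.996,60.085) → (37.476,42.042) (closed)

[5] `<path>` cubic bezier, #ff8800→score S611 F1776: (114.804,53.979) → (102.482,52.216) → (53.580,25.463) → (25.158,17.891)

[6] `<line>` line segment, #ff00ff→cut S853 F905: (160.828,101.486) → (122.028,36.188)

[7] `<polygon>` rectangle, #ff00ff→cut S853 F905: (25.470,92.950) → (94.485,92.950) → (94.485,83.914) → (25.470,83.914) → (25.470,92.950) (closed)

G21
G90
G00 X86.831 Y96.213
M4 S611
G01 X132.785 Y96.213 F1776
G01 X132.785 Y39.477
G01 X86.831 Y39.477
G01 X86.831 Y96.213
M5
G00 X40.562 Y77.607
M4 S285
G01 X61.245 Y78.966 F3204
G01 X117.661 Y74.259
G01 X151.158 Y64.760
M5
G00 X140.166 Y77.535
M4 S611
G01 X77.977 Y45.053 F1776
G01 X144.019 Y9.779
G01 X80.396 Y30.142
G01 X74.161 Y45.722
G01 X68.886 Y45.444
M5
G00 X37.476 Y42.042
M4 S611
G01 X13.666 Y56.932 F1776
G01 X20.470 Y84.179
G01 X48.486 Y86.127
G01 X58.996 Y60.085
G01 X37.476 Y42.042
M5
G00 X114.804 Y53.979
M4 S611
G01 X102.482 Y52.216 F1776
G01 X53.580 Y25.463
G01 X25.158 Y17.891
M5
G00 X160.828 Y101.486
M4 S853
G01 X122.028 Y36.188 F905
M5
G00 X25.470 Y92.950
M4 S853
G01 X94.485 Y92.950 F905
G01 X94.485 Y83.914
G01 X25.470 Y83.914
G01 X25.470 Y92.950
M5
G00 X0.000 Y0.000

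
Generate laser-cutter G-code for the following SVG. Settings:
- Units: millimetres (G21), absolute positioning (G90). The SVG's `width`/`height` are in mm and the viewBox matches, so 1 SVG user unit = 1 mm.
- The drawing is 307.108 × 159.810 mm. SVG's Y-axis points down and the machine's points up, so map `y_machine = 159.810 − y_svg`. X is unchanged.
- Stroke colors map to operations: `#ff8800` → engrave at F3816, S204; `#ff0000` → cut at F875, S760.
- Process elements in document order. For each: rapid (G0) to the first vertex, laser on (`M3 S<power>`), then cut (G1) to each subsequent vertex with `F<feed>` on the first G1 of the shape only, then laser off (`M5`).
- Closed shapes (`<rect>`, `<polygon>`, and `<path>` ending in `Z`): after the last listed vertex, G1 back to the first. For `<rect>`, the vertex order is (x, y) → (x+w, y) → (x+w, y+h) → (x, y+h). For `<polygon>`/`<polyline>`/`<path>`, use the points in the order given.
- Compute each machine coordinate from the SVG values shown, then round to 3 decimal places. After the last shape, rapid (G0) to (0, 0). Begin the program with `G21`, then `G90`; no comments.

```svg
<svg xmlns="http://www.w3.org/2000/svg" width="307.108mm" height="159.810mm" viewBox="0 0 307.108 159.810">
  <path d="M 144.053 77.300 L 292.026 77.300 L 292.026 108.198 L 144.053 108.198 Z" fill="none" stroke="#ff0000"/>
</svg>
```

Since the viewBox matches the mm dimensions, user units are millimetres directly. The only transform is the Y-flip y_m = 159.810 − y_svg.

Shape 1 is a rectangle drawn with `<path>`. Its stroke #ff0000 means cut at S760, F875. After flipping Y the toolpath is (144.053,82.510) → (292.026,82.510) → (292.026,51.612) → (144.053,51.612) → (144.053,82.510), returning to the start.

G21
G90
G0 X144.053 Y82.510
M3 S760
G1 X292.026 Y82.510 F875
G1 X292.026 Y51.612
G1 X144.053 Y51.612
G1 X144.053 Y82.510
M5
G0 X0.000 Y0.000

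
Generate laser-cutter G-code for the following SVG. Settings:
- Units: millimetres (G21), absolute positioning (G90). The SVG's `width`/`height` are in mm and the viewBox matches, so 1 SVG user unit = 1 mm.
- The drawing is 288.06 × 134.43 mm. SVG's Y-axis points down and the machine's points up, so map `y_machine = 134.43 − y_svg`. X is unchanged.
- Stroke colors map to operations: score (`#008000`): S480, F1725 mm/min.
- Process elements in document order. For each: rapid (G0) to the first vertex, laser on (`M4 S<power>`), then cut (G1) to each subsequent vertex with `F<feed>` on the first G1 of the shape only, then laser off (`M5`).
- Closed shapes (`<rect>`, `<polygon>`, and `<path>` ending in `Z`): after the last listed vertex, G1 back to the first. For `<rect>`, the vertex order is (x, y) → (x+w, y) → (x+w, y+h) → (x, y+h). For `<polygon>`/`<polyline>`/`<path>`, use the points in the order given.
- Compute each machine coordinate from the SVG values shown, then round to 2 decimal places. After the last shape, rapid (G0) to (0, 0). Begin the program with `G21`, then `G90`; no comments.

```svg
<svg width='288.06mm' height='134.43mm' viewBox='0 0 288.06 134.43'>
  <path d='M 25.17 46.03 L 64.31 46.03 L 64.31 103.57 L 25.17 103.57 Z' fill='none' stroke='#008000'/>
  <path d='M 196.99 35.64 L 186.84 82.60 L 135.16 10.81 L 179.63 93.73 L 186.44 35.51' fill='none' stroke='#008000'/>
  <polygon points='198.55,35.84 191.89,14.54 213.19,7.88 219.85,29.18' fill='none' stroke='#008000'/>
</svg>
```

viewBox `0 0 288.06 134.43` with mm width/height → 1 unit = 1 mm. Flip: y_m = 134.43 − y_svg.

**Shape 1** — `<path>` rectangle, stroke `#008000` → score (S480, F1725). Machine vertices: (25.17,88.40) → (64.31,88.40) → (64.31,30.86) → (25.17,30.86) → (25.17,88.40). Closed: final G1 returns to the first vertex.

**Shape 2** — `<path>` open polyline, stroke `#008000` → score (S480, F1725). Machine vertices: (196.99,98.79) → (186.84,51.83) → (135.16,123.62) → (179.63,40.70) → (186.44,98.92). Open path.

**Shape 3** — `<polygon>` regular polygon, stroke `#008000` → score (S480, F1725). Machine vertices: (198.55,98.59) → (191.89,119.89) → (213.19,126.55) → (219.85,105.25) → (198.55,98.59). Closed: final G1 returns to the first vertex.

G21
G90
G0 X25.17 Y88.40
M4 S480
G1 X64.31 Y88.40 F1725
G1 X64.31 Y30.86
G1 X25.17 Y30.86
G1 X25.17 Y88.40
M5
G0 X196.99 Y98.79
M4 S480
G1 X186.84 Y51.83 F1725
G1 X135.16 Y123.62
G1 X179.63 Y40.70
G1 X186.44 Y98.92
M5
G0 X198.55 Y98.59
M4 S480
G1 X191.89 Y119.89 F1725
G1 X213.19 Y126.55
G1 X219.85 Y105.25
G1 X198.55 Y98.59
M5
G0 X0.00 Y0.00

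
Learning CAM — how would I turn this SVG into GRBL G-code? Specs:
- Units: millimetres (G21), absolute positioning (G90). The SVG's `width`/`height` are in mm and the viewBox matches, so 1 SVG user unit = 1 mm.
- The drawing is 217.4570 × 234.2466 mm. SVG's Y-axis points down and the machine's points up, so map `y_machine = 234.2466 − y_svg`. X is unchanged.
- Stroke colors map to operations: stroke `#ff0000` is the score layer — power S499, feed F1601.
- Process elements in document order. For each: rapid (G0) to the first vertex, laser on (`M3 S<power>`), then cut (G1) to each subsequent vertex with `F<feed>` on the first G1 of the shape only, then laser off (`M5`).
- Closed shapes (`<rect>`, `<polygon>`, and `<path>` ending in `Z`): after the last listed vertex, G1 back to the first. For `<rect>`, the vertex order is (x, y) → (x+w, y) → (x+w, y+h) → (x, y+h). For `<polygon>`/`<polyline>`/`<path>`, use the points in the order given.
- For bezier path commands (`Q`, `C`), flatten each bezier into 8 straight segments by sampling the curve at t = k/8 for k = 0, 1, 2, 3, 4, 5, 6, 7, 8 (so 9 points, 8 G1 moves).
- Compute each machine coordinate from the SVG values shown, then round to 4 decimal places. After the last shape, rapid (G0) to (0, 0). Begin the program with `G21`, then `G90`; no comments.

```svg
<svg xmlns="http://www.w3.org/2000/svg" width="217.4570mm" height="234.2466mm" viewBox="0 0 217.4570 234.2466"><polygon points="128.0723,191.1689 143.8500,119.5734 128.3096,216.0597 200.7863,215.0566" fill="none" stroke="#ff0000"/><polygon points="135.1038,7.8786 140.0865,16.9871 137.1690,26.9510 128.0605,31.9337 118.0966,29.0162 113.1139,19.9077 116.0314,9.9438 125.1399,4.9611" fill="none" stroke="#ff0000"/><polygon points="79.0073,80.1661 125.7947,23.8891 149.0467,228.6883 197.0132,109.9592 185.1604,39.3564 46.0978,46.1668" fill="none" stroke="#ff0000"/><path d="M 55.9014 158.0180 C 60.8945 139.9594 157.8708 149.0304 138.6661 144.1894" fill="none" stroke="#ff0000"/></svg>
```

Since the viewBox matches the mm dimensions, user units are millimetres directly. The only transform is the Y-flip y_m = 234.2466 − y_svg.

Shape 1 is a closed polygon drawn with `<polygon>`. Its stroke #ff0000 means score at S499, F1601. After flipping Y the toolpath is (128.0723,43.0777) → (143.8500,114.6732) → (128.3096,18.1869) → (200.7863,19.1900) → (128.0723,43.0777), returning to the start.

Shape 2 is a regular polygon drawn with `<polygon>`. Its stroke #ff0000 means score at S499, F1601. After flipping Y the toolpath is (135.1038,226.3680) → (140.0865,217.2595) → (137.1690,207.2956) → (128.0605,202.3129) → (118.0966,205.2304) → (113.1139,214.3389) → (116.0314,224.3028) → (125.1399,229.2855) → (135.1038,226.3680), returning to the start.

Shape 3 is a closed polygon drawn with `<polygon>`. Its stroke #ff0000 means score at S499, F1601. After flipping Y the toolpath is (79.0073,154.0805) → (125.7947,210.3575) → (149.0467,5.5583) → (197.0132,124.2874) → (185.1604,194.8902) → (46.0978,188.0798) → (79.0073,154.0805), returning to the start.

Shape 4 is a cubic bezier drawn with `<path>`. Its stroke #ff0000 means score at S499, F1601. After flipping Y the toolpath is (55.9014,76.2286) → (61.6790,81.8090) → (73.6405,85.3270) → (89.3466,87.2635) → (106.3579,88.0995) → (122.2349,88.3159) → (134.5383,88.3937) → (140.8284,88.8138) → (138.6661,90.0572).

G21
G90
G0 X128.0723 Y43.0777
M3 S499
G1 X143.8500 Y114.6732 F1601
G1 X128.3096 Y18.1869
G1 X200.7863 Y19.1900
G1 X128.0723 Y43.0777
M5
G0 X135.1038 Y226.3680
M3 S499
G1 X140.0865 Y217.2595 F1601
G1 X137.1690 Y207.2956
G1 X128.0605 Y202.3129
G1 X118.0966 Y205.2304
G1 X113.1139 Y214.3389
G1 X116.0314 Y224.3028
G1 X125.1399 Y229.2855
G1 X135.1038 Y226.3680
M5
G0 X79.0073 Y154.0805
M3 S499
G1 X125.7947 Y210.3575 F1601
G1 X149.0467 Y5.5583
G1 X197.0132 Y124.2874
G1 X185.1604 Y194.8902
G1 X46.0978 Y188.0798
G1 X79.0073 Y154.0805
M5
G0 X55.9014 Y76.2286
M3 S499
G1 X61.6790 Y81.8090 F1601
G1 X73.6405 Y85.3270
G1 X89.3466 Y87.2635
G1 X106.3579 Y88.0995
G1 X122.2349 Y88.3159
G1 X134.5383 Y88.3937
G1 X140.8284 Y88.8138
G1 X138.6661 Y90.0572
M5
G0 X0.0000 Y0.0000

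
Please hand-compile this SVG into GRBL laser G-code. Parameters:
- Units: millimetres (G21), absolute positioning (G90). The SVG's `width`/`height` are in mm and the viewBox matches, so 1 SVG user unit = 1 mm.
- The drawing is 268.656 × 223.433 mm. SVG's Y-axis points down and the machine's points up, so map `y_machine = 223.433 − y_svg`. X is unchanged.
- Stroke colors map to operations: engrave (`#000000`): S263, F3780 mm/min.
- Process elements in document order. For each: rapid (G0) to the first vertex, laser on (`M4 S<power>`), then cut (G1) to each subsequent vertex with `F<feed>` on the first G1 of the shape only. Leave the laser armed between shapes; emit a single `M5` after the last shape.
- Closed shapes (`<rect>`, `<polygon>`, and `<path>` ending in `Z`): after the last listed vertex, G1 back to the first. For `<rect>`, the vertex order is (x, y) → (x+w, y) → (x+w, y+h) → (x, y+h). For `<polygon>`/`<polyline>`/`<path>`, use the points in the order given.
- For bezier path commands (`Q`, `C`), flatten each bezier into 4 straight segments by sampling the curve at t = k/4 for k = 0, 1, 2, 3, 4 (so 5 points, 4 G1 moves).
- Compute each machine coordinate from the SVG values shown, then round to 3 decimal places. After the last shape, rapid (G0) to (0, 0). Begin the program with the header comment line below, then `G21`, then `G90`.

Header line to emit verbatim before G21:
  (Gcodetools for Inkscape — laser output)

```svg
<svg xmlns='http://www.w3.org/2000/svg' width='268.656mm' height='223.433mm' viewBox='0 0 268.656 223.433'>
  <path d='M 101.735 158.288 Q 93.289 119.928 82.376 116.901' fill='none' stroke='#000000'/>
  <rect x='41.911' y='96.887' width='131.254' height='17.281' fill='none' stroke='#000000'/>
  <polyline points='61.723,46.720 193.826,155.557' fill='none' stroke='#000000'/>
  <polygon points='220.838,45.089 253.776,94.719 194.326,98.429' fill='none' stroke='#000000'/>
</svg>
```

(Gcodetools for Inkscape — laser output)
G21
G90
G0 X101.735 Y65.145
M4 S263
G1 X97.358 Y82.117 F3780
G1 X92.672 Y94.672
G1 X87.678 Y102.810
G1 X82.376 Y106.532
G0 X41.911 Y126.546
M4 S263
G1 X173.165 Y126.546 F3780
G1 X173.165 Y109.265
G1 X41.911 Y109.265
G1 X41.911 Y126.546
G0 X61.723 Y176.713
M4 S263
G1 X193.826 Y67.876 F3780
G0 X220.838 Y178.344
M4 S263
G1 X253.776 Y128.714 F3780
G1 X194.326 Y125.004
G1 X220.838 Y178.344
M5
G0 X0.000 Y0.000

Since the viewBox matches the mm dimensions, user units are millimetres directly. The only transform is the Y-flip y_m = 223.433 − y_svg.

Shape 1 is a quadratic bezier drawn with `<path>`. Its stroke #000000 means engrave at S263, F3780. After flipping Y the toolpath is (101.735,65.145) → (97.358,82.117) → (92.672,94.672) → (87.678,102.810) → (82.376,106.532).

Shape 2 is a rectangle drawn with `<rect>`. Its stroke #000000 means engrave at S263, F3780. After flipping Y the toolpath is (41.911,126.546) → (173.165,126.546) → (173.165,109.265) → (41.911,109.265) → (41.911,126.546), returning to the start.

Shape 3 is a line segment drawn with `<polyline>`. Its stroke #000000 means engrave at S263, F3780. After flipping Y the toolpath is (61.723,176.713) → (193.826,67.876).

Shape 4 is a regular polygon drawn with `<polygon>`. Its stroke #000000 means engrave at S263, F3780. After flipping Y the toolpath is (220.838,178.344) → (253.776,128.714) → (194.326,125.004) → (220.838,178.344), returning to the start.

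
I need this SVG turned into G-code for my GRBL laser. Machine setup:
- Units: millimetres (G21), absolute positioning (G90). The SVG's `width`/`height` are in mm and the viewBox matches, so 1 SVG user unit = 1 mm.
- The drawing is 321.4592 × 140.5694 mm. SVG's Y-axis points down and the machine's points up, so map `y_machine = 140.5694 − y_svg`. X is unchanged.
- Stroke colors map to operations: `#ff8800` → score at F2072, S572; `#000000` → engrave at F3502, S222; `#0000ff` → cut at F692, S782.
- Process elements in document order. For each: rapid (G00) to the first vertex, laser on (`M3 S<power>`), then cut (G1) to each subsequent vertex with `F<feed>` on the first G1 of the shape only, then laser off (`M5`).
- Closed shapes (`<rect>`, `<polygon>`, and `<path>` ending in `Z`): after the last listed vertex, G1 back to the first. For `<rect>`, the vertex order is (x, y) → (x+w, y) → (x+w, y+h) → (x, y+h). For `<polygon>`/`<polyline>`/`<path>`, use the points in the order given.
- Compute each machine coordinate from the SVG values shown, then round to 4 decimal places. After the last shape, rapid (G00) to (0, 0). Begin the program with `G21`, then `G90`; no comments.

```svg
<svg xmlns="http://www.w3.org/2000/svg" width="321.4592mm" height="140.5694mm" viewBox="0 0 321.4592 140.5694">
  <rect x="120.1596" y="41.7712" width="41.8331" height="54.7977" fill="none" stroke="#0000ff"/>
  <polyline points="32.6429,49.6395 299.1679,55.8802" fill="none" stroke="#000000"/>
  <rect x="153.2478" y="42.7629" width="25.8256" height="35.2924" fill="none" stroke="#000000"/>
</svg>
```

Since the viewBox matches the mm dimensions, user units are millimetres directly. The only transform is the Y-flip y_m = 140.5694 − y_svg.

Shape 1 is a rectangle drawn with `<rect>`. Its stroke #0000ff means cut at S782, F692. After flipping Y the toolpath is (120.1596,98.7982) → (161.9927,98.7982) → (161.9927,44.0005) → (120.1596,44.0005) → (120.1596,98.7982), returning to the start.

Shape 2 is a line segment drawn with `<polyline>`. Its stroke #000000 means engrave at S222, F3502. After flipping Y the toolpath is (32.6429,90.9299) → (299.1679,84.6892).

Shape 3 is a rectangle drawn with `<rect>`. Its stroke #000000 means engrave at S222, F3502. After flipping Y the toolpath is (153.2478,97.8065) → (179.0734,97.8065) → (179.0734,62.5141) → (153.2478,62.5141) → (153.2478,97.8065), returning to the start.

G21
G90
G00 X120.1596 Y98.7982
M3 S782
G1 X161.9927 Y98.7982 F692
G1 X161.9927 Y44.0005
G1 X120.1596 Y44.0005
G1 X120.1596 Y98.7982
M5
G00 X32.6429 Y90.9299
M3 S222
G1 X299.1679 Y84.6892 F3502
M5
G00 X153.2478 Y97.8065
M3 S222
G1 X179.0734 Y97.8065 F3502
G1 X179.0734 Y62.5141
G1 X153.2478 Y62.5141
G1 X153.2478 Y97.8065
M5
G00 X0.0000 Y0.0000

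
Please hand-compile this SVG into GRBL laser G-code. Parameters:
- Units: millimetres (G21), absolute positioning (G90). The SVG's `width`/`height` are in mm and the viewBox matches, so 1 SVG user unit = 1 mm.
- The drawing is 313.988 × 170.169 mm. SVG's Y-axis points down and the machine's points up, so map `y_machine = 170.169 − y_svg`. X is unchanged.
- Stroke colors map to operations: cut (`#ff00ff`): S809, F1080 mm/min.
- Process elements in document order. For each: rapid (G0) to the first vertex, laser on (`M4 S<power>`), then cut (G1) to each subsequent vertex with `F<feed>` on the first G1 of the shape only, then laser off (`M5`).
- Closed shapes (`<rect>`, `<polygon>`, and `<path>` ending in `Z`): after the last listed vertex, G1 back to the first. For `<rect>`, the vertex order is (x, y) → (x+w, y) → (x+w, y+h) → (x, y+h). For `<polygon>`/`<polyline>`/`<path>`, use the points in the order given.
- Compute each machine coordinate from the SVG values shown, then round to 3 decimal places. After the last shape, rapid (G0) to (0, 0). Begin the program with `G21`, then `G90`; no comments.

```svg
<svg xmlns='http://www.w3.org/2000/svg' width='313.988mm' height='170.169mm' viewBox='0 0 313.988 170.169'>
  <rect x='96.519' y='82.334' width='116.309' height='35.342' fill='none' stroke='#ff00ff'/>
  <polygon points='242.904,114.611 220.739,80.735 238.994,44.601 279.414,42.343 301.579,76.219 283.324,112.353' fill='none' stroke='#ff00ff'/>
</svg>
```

G21
G90
G0 X96.519 Y87.835
M4 S809
G1 X212.828 Y87.835 F1080
G1 X212.828 Y52.493
G1 X96.519 Y52.493
G1 X96.519 Y87.835
M5
G0 X242.904 Y55.558
M4 S809
G1 X220.739 Y89.434 F1080
G1 X238.994 Y125.568
G1 X279.414 Y127.826
G1 X301.579 Y93.950
G1 X283.324 Y57.816
G1 X242.904 Y55.558
M5
G0 X0.000 Y0.000

1 u = 1 mm; y_m = 170.169 − y.

[1] `<rect>` rectangle, #ff00ff→cut S809 F1080: (96.519,87.835) → (212.828,87.835) → (212.828,52.493) → (96.519,52.493) → (96.519,87.835) (closed)

[2] `<polygon>` regular polygon, #ff00ff→cut S809 F1080: (242.904,55.558) → (220.739,89.434) → (238.994,125.568) → (279.414,127.826) → (301.579,93.950) → (283.324,57.816) → (242.904,55.558) (closed)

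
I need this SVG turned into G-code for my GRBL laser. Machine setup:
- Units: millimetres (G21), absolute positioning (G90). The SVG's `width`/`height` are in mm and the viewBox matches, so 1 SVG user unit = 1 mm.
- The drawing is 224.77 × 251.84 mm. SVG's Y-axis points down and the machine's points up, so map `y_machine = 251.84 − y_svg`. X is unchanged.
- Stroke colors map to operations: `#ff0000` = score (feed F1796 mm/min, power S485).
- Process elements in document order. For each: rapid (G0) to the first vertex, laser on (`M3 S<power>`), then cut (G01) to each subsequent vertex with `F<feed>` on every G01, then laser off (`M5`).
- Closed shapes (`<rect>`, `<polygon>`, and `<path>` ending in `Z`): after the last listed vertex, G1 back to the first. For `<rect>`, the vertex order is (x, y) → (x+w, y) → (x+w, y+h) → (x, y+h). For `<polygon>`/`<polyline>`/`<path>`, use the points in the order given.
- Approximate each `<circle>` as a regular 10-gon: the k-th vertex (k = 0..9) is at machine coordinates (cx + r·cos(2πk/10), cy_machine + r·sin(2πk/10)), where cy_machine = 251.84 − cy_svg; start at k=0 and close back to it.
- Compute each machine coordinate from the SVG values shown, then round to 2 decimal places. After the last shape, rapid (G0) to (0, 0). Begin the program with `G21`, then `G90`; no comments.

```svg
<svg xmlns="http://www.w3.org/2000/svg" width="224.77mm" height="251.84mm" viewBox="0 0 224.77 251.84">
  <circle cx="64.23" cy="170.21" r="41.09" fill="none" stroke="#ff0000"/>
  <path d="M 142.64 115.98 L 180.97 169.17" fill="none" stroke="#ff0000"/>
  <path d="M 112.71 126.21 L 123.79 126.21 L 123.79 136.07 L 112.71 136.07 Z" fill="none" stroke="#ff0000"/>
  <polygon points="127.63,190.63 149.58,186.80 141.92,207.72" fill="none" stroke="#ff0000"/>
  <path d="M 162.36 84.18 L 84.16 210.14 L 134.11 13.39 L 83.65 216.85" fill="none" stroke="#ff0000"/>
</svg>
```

1 u = 1 mm; y_m = 251.84 − y.

[1] `<circle>` circle, #ff0000→score S485 F1796: (105.32,81.63) → (97.47,105.78) → (76.93,120.71) → (51.53,120.71) → (30.99,105.78) → (23.14,81.63) → (30.99,57.48) → (51.53,42.55) → (76.93,42.55) → (97.47,57.48) → (105.32,81.63) (closed)

[2] `<path>` line segment, #ff0000→score S485 F1796: (142.64,135.86) → (180.97,82.67)

[3] `<path>` rectangle, #ff0000→score S485 F1796: (112.71,125.63) → (123.79,125.63) → (123.79,115.77) → (112.71,115.77) → (112.71,125.63) (closed)

[4] `<polygon>` regular polygon, #ff0000→score S485 F1796: (127.63,61.21) → (149.58,65.04) → (141.92,44.12) → (127.63,61.21) (closed)

[5] `<path>` open polyline, #ff0000→score S485 F1796: (162.36,167.66) → (84.16,41.70) → (134.11,238.45) → (83.65,34.99)

G21
G90
G0 X105.32 Y81.63
M3 S485
G01 X97.47 Y105.78 F1796
G01 X76.93 Y120.71 F1796
G01 X51.53 Y120.71 F1796
G01 X30.99 Y105.78 F1796
G01 X23.14 Y81.63 F1796
G01 X30.99 Y57.48 F1796
G01 X51.53 Y42.55 F1796
G01 X76.93 Y42.55 F1796
G01 X97.47 Y57.48 F1796
G01 X105.32 Y81.63 F1796
M5
G0 X142.64 Y135.86
M3 S485
G01 X180.97 Y82.67 F1796
M5
G0 X112.71 Y125.63
M3 S485
G01 X123.79 Y125.63 F1796
G01 X123.79 Y115.77 F1796
G01 X112.71 Y115.77 F1796
G01 X112.71 Y125.63 F1796
M5
G0 X127.63 Y61.21
M3 S485
G01 X149.58 Y65.04 F1796
G01 X141.92 Y44.12 F1796
G01 X127.63 Y61.21 F1796
M5
G0 X162.36 Y167.66
M3 S485
G01 X84.16 Y41.70 F1796
G01 X134.11 Y238.45 F1796
G01 X83.65 Y34.99 F1796
M5
G0 X0.00 Y0.00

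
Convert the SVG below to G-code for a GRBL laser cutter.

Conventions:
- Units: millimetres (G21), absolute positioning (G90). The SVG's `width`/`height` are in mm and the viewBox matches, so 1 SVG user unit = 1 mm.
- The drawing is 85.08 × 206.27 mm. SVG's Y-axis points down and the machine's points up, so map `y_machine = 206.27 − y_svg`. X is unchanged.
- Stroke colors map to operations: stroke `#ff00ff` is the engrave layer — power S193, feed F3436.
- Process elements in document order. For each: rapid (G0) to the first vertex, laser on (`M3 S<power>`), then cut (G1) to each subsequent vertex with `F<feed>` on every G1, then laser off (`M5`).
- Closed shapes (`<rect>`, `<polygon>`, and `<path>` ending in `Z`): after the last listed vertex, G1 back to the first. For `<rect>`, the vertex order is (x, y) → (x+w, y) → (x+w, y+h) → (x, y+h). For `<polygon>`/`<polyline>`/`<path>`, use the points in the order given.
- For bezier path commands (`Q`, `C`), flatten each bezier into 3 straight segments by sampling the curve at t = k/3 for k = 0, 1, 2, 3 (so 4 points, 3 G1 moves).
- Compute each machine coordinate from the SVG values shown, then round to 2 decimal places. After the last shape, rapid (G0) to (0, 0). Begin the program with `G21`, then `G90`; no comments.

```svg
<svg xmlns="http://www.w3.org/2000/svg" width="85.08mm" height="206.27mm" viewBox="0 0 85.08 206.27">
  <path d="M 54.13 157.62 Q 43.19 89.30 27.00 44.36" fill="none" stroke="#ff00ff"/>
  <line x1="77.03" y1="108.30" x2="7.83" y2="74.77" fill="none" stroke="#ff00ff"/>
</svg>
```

Since the viewBox matches the mm dimensions, user units are millimetres directly. The only transform is the Y-flip y_m = 206.27 − y_svg.

Shape 1 is a quadratic bezier drawn with `<path>`. Its stroke #ff00ff means engrave at S193, F3436. After flipping Y the toolpath is (54.13,48.65) → (46.25,91.60) → (37.21,129.35) → (27.00,161.91).

Shape 2 is a line segment drawn with `<line>`. Its stroke #ff00ff means engrave at S193, F3436. After flipping Y the toolpath is (77.03,97.97) → (7.83,131.50).

G21
G90
G0 X54.13 Y48.65
M3 S193
G1 X46.25 Y91.60 F3436
G1 X37.21 Y129.35 F3436
G1 X27.00 Y161.91 F3436
M5
G0 X77.03 Y97.97
M3 S193
G1 X7.83 Y131.50 F3436
M5
G0 X0.00 Y0.00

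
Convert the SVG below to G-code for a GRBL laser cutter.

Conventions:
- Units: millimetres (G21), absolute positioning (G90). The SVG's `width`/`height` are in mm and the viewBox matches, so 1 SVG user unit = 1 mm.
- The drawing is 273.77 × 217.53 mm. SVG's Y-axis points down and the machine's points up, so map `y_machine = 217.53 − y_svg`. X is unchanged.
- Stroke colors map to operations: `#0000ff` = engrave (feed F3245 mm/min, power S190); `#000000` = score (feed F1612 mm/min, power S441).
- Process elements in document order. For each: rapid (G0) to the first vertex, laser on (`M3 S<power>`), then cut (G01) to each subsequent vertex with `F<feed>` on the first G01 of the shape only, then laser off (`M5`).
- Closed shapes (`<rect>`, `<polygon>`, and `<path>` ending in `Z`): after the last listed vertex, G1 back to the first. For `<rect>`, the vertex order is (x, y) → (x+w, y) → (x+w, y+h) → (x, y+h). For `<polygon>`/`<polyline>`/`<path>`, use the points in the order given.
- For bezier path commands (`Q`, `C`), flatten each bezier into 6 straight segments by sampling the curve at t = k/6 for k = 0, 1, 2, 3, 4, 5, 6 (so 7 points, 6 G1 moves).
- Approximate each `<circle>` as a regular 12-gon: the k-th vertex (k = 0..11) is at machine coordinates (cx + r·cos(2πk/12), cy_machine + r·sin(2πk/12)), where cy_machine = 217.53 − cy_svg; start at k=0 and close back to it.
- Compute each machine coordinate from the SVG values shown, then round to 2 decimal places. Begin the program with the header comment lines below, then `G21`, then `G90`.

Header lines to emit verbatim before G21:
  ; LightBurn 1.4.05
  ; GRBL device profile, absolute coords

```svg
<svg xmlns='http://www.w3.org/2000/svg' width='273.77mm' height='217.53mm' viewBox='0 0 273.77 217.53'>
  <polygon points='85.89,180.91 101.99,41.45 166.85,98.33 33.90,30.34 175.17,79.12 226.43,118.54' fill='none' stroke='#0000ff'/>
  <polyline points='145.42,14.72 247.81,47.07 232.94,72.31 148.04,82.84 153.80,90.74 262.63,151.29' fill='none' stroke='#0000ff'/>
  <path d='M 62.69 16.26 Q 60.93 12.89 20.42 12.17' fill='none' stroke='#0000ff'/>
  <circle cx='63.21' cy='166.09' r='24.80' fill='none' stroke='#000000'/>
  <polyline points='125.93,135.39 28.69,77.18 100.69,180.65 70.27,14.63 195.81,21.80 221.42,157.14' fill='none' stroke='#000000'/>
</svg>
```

Since the viewBox matches the mm dimensions, user units are millimetres directly. The only transform is the Y-flip y_m = 217.53 − y_svg.

Shape 1 is a closed polygon drawn with `<polygon>`. Its stroke #0000ff means engrave at S190, F3245. After flipping Y the toolpath is (85.89,36.62) → (101.99,176.08) → (166.85,119.20) → (33.90,187.19) → (175.17,138.41) → (226.43,98.99) → (85.89,36.62), returning to the start.

Shape 2 is a open polyline drawn with `<polyline>`. Its stroke #0000ff means engrave at S190, F3245. After flipping Y the toolpath is (145.42,202.81) → (247.81,170.46) → (232.94,145.22) → (148.04,134.69) → (153.80,126.79) → (262.63,66.24).

Shape 3 is a quadratic bezier drawn with `<path>`. Its stroke #0000ff means engrave at S190, F3245. After flipping Y the toolpath is (62.69,201.27) → (61.03,202.32) → (57.21,203.22) → (51.24,203.98) → (43.12,204.59) → (32.85,205.05) → (20.42,205.36).

Shape 4 is a circle drawn with `<circle>`. Its stroke #000000 means score at S441, F1612. After flipping Y the toolpath is (88.01,51.44) → (84.69,63.84) → (75.61,72.92) → (63.21,76.24) → (50.81,72.92) → (41.73,63.84) → (38.41,51.44) → (41.73,39.04) → (50.81,29.96) → (63.21,26.64) → (75.61,29.96) → (84.69,39.04) → (88.01,51.44), returning to the start.

Shape 5 is a open polyline drawn with `<polyline>`. Its stroke #000000 means score at S441, F1612. After flipping Y the toolpath is (125.93,82.14) → (28.69,140.35) → (100.69,36.88) → (70.27,202.90) → (195.81,195.73) → (221.42,60.39).

; LightBurn 1.4.05
; GRBL device profile, absolute coords
G21
G90
G0 X85.89 Y36.62
M3 S190
G01 X101.99 Y176.08 F3245
G01 X166.85 Y119.20
G01 X33.90 Y187.19
G01 X175.17 Y138.41
G01 X226.43 Y98.99
G01 X85.89 Y36.62
M5
G0 X145.42 Y202.81
M3 S190
G01 X247.81 Y170.46 F3245
G01 X232.94 Y145.22
G01 X148.04 Y134.69
G01 X153.80 Y126.79
G01 X262.63 Y66.24
M5
G0 X62.69 Y201.27
M3 S190
G01 X61.03 Y202.32 F3245
G01 X57.21 Y203.22
G01 X51.24 Y203.98
G01 X43.12 Y204.59
G01 X32.85 Y205.05
G01 X20.42 Y205.36
M5
G0 X88.01 Y51.44
M3 S441
G01 X84.69 Y63.84 F1612
G01 X75.61 Y72.92
G01 X63.21 Y76.24
G01 X50.81 Y72.92
G01 X41.73 Y63.84
G01 X38.41 Y51.44
G01 X41.73 Y39.04
G01 X50.81 Y29.96
G01 X63.21 Y26.64
G01 X75.61 Y29.96
G01 X84.69 Y39.04
G01 X88.01 Y51.44
M5
G0 X125.93 Y82.14
M3 S441
G01 X28.69 Y140.35 F1612
G01 X100.69 Y36.88
G01 X70.27 Y202.90
G01 X195.81 Y195.73
G01 X221.42 Y60.39
M5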